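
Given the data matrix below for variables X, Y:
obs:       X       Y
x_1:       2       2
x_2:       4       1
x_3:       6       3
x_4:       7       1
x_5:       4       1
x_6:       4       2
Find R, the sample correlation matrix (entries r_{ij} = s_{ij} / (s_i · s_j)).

Step 1 — column means:
  mean(X) = (2 + 4 + 6 + 7 + 4 + 4) / 6 = 27/6 = 4.5
  mean(Y) = (2 + 1 + 3 + 1 + 1 + 2) / 6 = 10/6 = 1.6667

Step 2 — sample variances and covariances s[i,j] = (1/(n-1)) · Σ_k (x_{k,i} - mean_i) · (x_{k,j} - mean_j), with n-1 = 5:
  s[X,X] = ((-2.5)·(-2.5) + (-0.5)·(-0.5) + (1.5)·(1.5) + (2.5)·(2.5) + (-0.5)·(-0.5) + (-0.5)·(-0.5)) / 5 = 15.5/5 = 3.1
  s[X,Y] = ((-2.5)·(0.3333) + (-0.5)·(-0.6667) + (1.5)·(1.3333) + (2.5)·(-0.6667) + (-0.5)·(-0.6667) + (-0.5)·(0.3333)) / 5 = 0/5 = 0
  s[Y,Y] = ((0.3333)·(0.3333) + (-0.6667)·(-0.6667) + (1.3333)·(1.3333) + (-0.6667)·(-0.6667) + (-0.6667)·(-0.6667) + (0.3333)·(0.3333)) / 5 = 3.3333/5 = 0.6667
  Sample standard deviations s_i = √(s[i,i]):
  s(X) = √(3.1) = 1.7607
  s(Y) = √(0.6667) = 0.8165

Step 3 — r_{ij} = s_{ij} / (s_i · s_j):
  r[X,X] = 1 (diagonal).
  r[X,Y] = 0 / (1.7607 · 0.8165) = 0 / 1.4376 = 0
  r[Y,Y] = 1 (diagonal).

R is symmetric with unit diagonal. Assembling:

R = [[1, 0],
 [0, 1]]


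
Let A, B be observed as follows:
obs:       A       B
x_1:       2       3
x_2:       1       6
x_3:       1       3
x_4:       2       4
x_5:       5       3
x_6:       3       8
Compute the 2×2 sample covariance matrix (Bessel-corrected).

Step 1 — column means:
  mean(A) = (2 + 1 + 1 + 2 + 5 + 3) / 6 = 14/6 = 2.3333
  mean(B) = (3 + 6 + 3 + 4 + 3 + 8) / 6 = 27/6 = 4.5

Step 2 — sample covariance S[i,j] = (1/(n-1)) · Σ_k (x_{k,i} - mean_i) · (x_{k,j} - mean_j), with n-1 = 5.
  S[A,A] = ((-0.3333)·(-0.3333) + (-1.3333)·(-1.3333) + (-1.3333)·(-1.3333) + (-0.3333)·(-0.3333) + (2.6667)·(2.6667) + (0.6667)·(0.6667)) / 5 = 11.3333/5 = 2.2667
  S[A,B] = ((-0.3333)·(-1.5) + (-1.3333)·(1.5) + (-1.3333)·(-1.5) + (-0.3333)·(-0.5) + (2.6667)·(-1.5) + (0.6667)·(3.5)) / 5 = -1/5 = -0.2
  S[B,B] = ((-1.5)·(-1.5) + (1.5)·(1.5) + (-1.5)·(-1.5) + (-0.5)·(-0.5) + (-1.5)·(-1.5) + (3.5)·(3.5)) / 5 = 21.5/5 = 4.3

S is symmetric (S[j,i] = S[i,j]). Assembling:

S = [[2.2667, -0.2],
 [-0.2, 4.3]]


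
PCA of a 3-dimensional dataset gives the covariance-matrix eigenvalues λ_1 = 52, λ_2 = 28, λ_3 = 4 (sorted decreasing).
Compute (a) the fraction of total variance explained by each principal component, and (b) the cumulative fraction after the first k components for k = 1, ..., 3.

Step 1 — total variance = trace(Sigma) = Σ λ_i = 52 + 28 + 4 = 84.

Step 2 — fraction explained by component i = λ_i / Σ λ:
  PC1: 52/84 = 0.619
  PC2: 28/84 = 0.3333
  PC3: 4/84 = 0.0476

Step 3 — cumulative fraction after k components = (λ_1 + ... + λ_k) / Σ λ:
  k = 1: 52/84 = 0.619
  k = 2: (52 + 28)/84 = 80/84 = 0.9524
  k = 3: (52 + 28 + 4)/84 = 84/84 = 1

Summary (fraction, with percent):

explained: PC1 0.619 (61.9%), PC2 0.3333 (33.33%), PC3 0.0476 (4.76%);  cumulative: 0.619, 0.9524, 1


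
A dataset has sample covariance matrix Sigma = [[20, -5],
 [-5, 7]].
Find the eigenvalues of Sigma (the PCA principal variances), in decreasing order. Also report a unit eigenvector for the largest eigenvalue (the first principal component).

Step 1 — characteristic polynomial of 2×2 Sigma:
  det(Sigma - λI) = λ² - trace · λ + det = 0.
  trace = 20 + 7 = 27, det = 20·7 - (-5)² = 115.
Step 2 — discriminant:
  Δ = trace² - 4·det = 729 - 460 = 269.
Step 3 — eigenvalues:
  λ = (trace ± √Δ)/2 = (27 ± 16.4012)/2,
  λ_1 = 21.7006,  λ_2 = 5.2994.

Step 4 — unit eigenvector for λ_1: solve (Sigma - λ_1 I)v = 0. First row:
  (20 - 21.7006)·v_x + (-5)·v_y = 0, i.e. (-1.7006)·v_x + (-5)·v_y = 0,
  so v ∝ (b, λ_1 - a) = (-5, 1.7006); multiply by -1 so the first entry is positive: u = (5, -1.7006).
  ||u|| = √((5)² + (-1.7006)²) = √(27.8921) ≈ 5.2813,
  v_1 = u/||u|| ≈ (0.9467, -0.322) (||v_1|| = 1).

λ_1 = 21.7006,  λ_2 = 5.2994;  v_1 ≈ (0.9467, -0.322)


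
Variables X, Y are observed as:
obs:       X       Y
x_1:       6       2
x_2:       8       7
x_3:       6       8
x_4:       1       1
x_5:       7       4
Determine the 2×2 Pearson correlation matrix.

Step 1 — column means:
  mean(X) = (6 + 8 + 6 + 1 + 7) / 5 = 28/5 = 5.6
  mean(Y) = (2 + 7 + 8 + 1 + 4) / 5 = 22/5 = 4.4

Step 2 — sample variances and covariances s[i,j] = (1/(n-1)) · Σ_k (x_{k,i} - mean_i) · (x_{k,j} - mean_j), with n-1 = 4:
  s[X,X] = ((0.4)·(0.4) + (2.4)·(2.4) + (0.4)·(0.4) + (-4.6)·(-4.6) + (1.4)·(1.4)) / 4 = 29.2/4 = 7.3
  s[X,Y] = ((0.4)·(-2.4) + (2.4)·(2.6) + (0.4)·(3.6) + (-4.6)·(-3.4) + (1.4)·(-0.4)) / 4 = 21.8/4 = 5.45
  s[Y,Y] = ((-2.4)·(-2.4) + (2.6)·(2.6) + (3.6)·(3.6) + (-3.4)·(-3.4) + (-0.4)·(-0.4)) / 4 = 37.2/4 = 9.3
  Sample standard deviations s_i = √(s[i,i]):
  s(X) = √(7.3) = 2.7019
  s(Y) = √(9.3) = 3.0496

Step 3 — r_{ij} = s_{ij} / (s_i · s_j):
  r[X,X] = 1 (diagonal).
  r[X,Y] = 5.45 / (2.7019 · 3.0496) = 5.45 / 8.2395 = 0.6614
  r[Y,Y] = 1 (diagonal).

R is symmetric with unit diagonal. Assembling:

R = [[1, 0.6614],
 [0.6614, 1]]


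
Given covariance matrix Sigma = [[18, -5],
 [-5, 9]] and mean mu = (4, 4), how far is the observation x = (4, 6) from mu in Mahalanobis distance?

Step 1 — centre the observation: (x - mu) = (0, 2).

Step 2 — invert Sigma. det(Sigma) = 18·9 - (-5)² = 137.
  Sigma^{-1} = (1/det) · [[d, -b], [-b, a]] = [[0.0657, 0.0365],
 [0.0365, 0.1314]].

Step 3 — form the quadratic (x - mu)^T · Sigma^{-1} · (x - mu):
  Sigma^{-1} · (x - mu) = (0.073, 0.2628).
  (x - mu)^T · [Sigma^{-1} · (x - mu)] = (0)·(0.073) + (2)·(0.2628) = 0.5255.

Step 4 — take square root: d = √(0.5255) ≈ 0.7249.

d(x, mu) = √(0.5255) ≈ 0.7249


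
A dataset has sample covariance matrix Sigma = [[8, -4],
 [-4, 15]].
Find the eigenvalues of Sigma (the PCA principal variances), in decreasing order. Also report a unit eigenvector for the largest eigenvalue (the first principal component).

Step 1 — characteristic polynomial of 2×2 Sigma:
  det(Sigma - λI) = λ² - trace · λ + det = 0.
  trace = 8 + 15 = 23, det = 8·15 - (-4)² = 104.
Step 2 — discriminant:
  Δ = trace² - 4·det = 529 - 416 = 113.
Step 3 — eigenvalues:
  λ = (trace ± √Δ)/2 = (23 ± 10.6301)/2,
  λ_1 = 16.8151,  λ_2 = 6.1849.

Step 4 — unit eigenvector for λ_1: solve (Sigma - λ_1 I)v = 0. First row:
  (8 - 16.8151)·v_x + (-4)·v_y = 0, i.e. (-8.8151)·v_x + (-4)·v_y = 0,
  so v ∝ (b, λ_1 - a) = (-4, 8.8151); multiply by -1 so the first entry is positive: u = (4, -8.8151).
  ||u|| = √((4)² + (-8.8151)²) = √(93.7055) ≈ 9.6802,
  v_1 = u/||u|| ≈ (0.4132, -0.9106) (||v_1|| = 1).

λ_1 = 16.8151,  λ_2 = 6.1849;  v_1 ≈ (0.4132, -0.9106)


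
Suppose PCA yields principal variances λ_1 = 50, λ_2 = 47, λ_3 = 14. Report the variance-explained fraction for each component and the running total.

Step 1 — total variance = trace(Sigma) = Σ λ_i = 50 + 47 + 14 = 111.

Step 2 — fraction explained by component i = λ_i / Σ λ:
  PC1: 50/111 = 0.4505
  PC2: 47/111 = 0.4234
  PC3: 14/111 = 0.1261

Step 3 — cumulative fraction after k components = (λ_1 + ... + λ_k) / Σ λ:
  k = 1: 50/111 = 0.4505
  k = 2: (50 + 47)/111 = 97/111 = 0.8739
  k = 3: (50 + 47 + 14)/111 = 111/111 = 1

Summary (fraction, with percent):

explained: PC1 0.4505 (45.05%), PC2 0.4234 (42.34%), PC3 0.1261 (12.61%);  cumulative: 0.4505, 0.8739, 1


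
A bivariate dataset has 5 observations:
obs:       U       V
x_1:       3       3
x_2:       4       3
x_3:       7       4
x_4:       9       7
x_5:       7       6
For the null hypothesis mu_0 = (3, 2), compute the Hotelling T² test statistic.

Step 1 — sample mean vector:
  mean(U) = (3 + 4 + 7 + 9 + 7) / 5 = 30/5 = 6
  mean(V) = (3 + 3 + 4 + 7 + 6) / 5 = 23/5 = 4.6
  x̄ = (6, 4.6),  deviation x̄ - mu_0 = (6, 4.6) - (3, 2) = (3, 2.6).

Step 2 — sample covariance matrix, S[i,j] = (1/(n-1)) · Σ_k (x_{k,i} - mean_i) · (x_{k,j} - mean_j), divisor n-1 = 4:
  S[U,U] = ((-3)·(-3) + (-2)·(-2) + (1)·(1) + (3)·(3) + (1)·(1)) / 4 = 24/4 = 6
  S[U,V] = ((-3)·(-1.6) + (-2)·(-1.6) + (1)·(-0.6) + (3)·(2.4) + (1)·(1.4)) / 4 = 16/4 = 4
  S[V,V] = ((-1.6)·(-1.6) + (-1.6)·(-1.6) + (-0.6)·(-0.6) + (2.4)·(2.4) + (1.4)·(1.4)) / 4 = 13.2/4 = 3.3
  S = [[6, 4],
 [4, 3.3]].

Step 3 — invert S. det(S) = 6·3.3 - (4)² = 3.8.
  S^{-1} = (1/det) · [[d, -b], [-b, a]] = [[0.8684, -1.0526],
 [-1.0526, 1.5789]].

Step 4 — quadratic form (x̄ - mu_0)^T · S^{-1} · (x̄ - mu_0):
  S^{-1} · (x̄ - mu_0) = (-0.1316, 0.9474),
  (x̄ - mu_0)^T · [...] = (3)·(-0.1316) + (2.6)·(0.9474) = 2.0684.

Step 5 — scale by n: T² = 5 · 2.0684 = 10.3421.

T² ≈ 10.3421


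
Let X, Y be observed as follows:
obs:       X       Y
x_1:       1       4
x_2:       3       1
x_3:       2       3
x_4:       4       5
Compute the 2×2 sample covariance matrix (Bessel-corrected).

Step 1 — column means:
  mean(X) = (1 + 3 + 2 + 4) / 4 = 10/4 = 2.5
  mean(Y) = (4 + 1 + 3 + 5) / 4 = 13/4 = 3.25

Step 2 — sample covariance S[i,j] = (1/(n-1)) · Σ_k (x_{k,i} - mean_i) · (x_{k,j} - mean_j), with n-1 = 3.
  S[X,X] = ((-1.5)·(-1.5) + (0.5)·(0.5) + (-0.5)·(-0.5) + (1.5)·(1.5)) / 3 = 5/3 = 1.6667
  S[X,Y] = ((-1.5)·(0.75) + (0.5)·(-2.25) + (-0.5)·(-0.25) + (1.5)·(1.75)) / 3 = 0.5/3 = 0.1667
  S[Y,Y] = ((0.75)·(0.75) + (-2.25)·(-2.25) + (-0.25)·(-0.25) + (1.75)·(1.75)) / 3 = 8.75/3 = 2.9167

S is symmetric (S[j,i] = S[i,j]). Assembling:

S = [[1.6667, 0.1667],
 [0.1667, 2.9167]]


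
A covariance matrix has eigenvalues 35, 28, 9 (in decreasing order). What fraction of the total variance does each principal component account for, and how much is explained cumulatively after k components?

Step 1 — total variance = trace(Sigma) = Σ λ_i = 35 + 28 + 9 = 72.

Step 2 — fraction explained by component i = λ_i / Σ λ:
  PC1: 35/72 = 0.4861
  PC2: 28/72 = 0.3889
  PC3: 9/72 = 0.125

Step 3 — cumulative fraction after k components = (λ_1 + ... + λ_k) / Σ λ:
  k = 1: 35/72 = 0.4861
  k = 2: (35 + 28)/72 = 63/72 = 0.875
  k = 3: (35 + 28 + 9)/72 = 72/72 = 1

Summary (fraction, with percent):

explained: PC1 0.4861 (48.61%), PC2 0.3889 (38.89%), PC3 0.125 (12.5%);  cumulative: 0.4861, 0.875, 1


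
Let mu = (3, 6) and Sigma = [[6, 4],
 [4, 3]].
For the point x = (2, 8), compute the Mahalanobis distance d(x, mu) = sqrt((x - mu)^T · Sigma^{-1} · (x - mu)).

Step 1 — centre the observation: (x - mu) = (-1, 2).

Step 2 — invert Sigma. det(Sigma) = 6·3 - (4)² = 2.
  Sigma^{-1} = (1/det) · [[d, -b], [-b, a]] = [[1.5, -2],
 [-2, 3]].

Step 3 — form the quadratic (x - mu)^T · Sigma^{-1} · (x - mu):
  Sigma^{-1} · (x - mu) = (-5.5, 8).
  (x - mu)^T · [Sigma^{-1} · (x - mu)] = (-1)·(-5.5) + (2)·(8) = 21.5.

Step 4 — take square root: d = √(21.5) ≈ 4.6368.

d(x, mu) = √(21.5) ≈ 4.6368


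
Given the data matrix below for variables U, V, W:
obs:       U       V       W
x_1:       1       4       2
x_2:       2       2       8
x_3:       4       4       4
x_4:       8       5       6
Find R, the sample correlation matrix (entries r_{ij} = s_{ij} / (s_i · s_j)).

Step 1 — column means:
  mean(U) = (1 + 2 + 4 + 8) / 4 = 15/4 = 3.75
  mean(V) = (4 + 2 + 4 + 5) / 4 = 15/4 = 3.75
  mean(W) = (2 + 8 + 4 + 6) / 4 = 20/4 = 5

Step 2 — sample variances and covariances s[i,j] = (1/(n-1)) · Σ_k (x_{k,i} - mean_i) · (x_{k,j} - mean_j), with n-1 = 3:
  s[U,U] = ((-2.75)·(-2.75) + (-1.75)·(-1.75) + (0.25)·(0.25) + (4.25)·(4.25)) / 3 = 28.75/3 = 9.5833
  s[U,V] = ((-2.75)·(0.25) + (-1.75)·(-1.75) + (0.25)·(0.25) + (4.25)·(1.25)) / 3 = 7.75/3 = 2.5833
  s[U,W] = ((-2.75)·(-3) + (-1.75)·(3) + (0.25)·(-1) + (4.25)·(1)) / 3 = 7/3 = 2.3333
  s[V,V] = ((0.25)·(0.25) + (-1.75)·(-1.75) + (0.25)·(0.25) + (1.25)·(1.25)) / 3 = 4.75/3 = 1.5833
  s[V,W] = ((0.25)·(-3) + (-1.75)·(3) + (0.25)·(-1) + (1.25)·(1)) / 3 = -5/3 = -1.6667
  s[W,W] = ((-3)·(-3) + (3)·(3) + (-1)·(-1) + (1)·(1)) / 3 = 20/3 = 6.6667
  Sample standard deviations s_i = √(s[i,i]):
  s(U) = √(9.5833) = 3.0957
  s(V) = √(1.5833) = 1.2583
  s(W) = √(6.6667) = 2.582

Step 3 — r_{ij} = s_{ij} / (s_i · s_j):
  r[U,U] = 1 (diagonal).
  r[U,V] = 2.5833 / (3.0957 · 1.2583) = 2.5833 / 3.8953 = 0.6632
  r[U,W] = 2.3333 / (3.0957 · 2.582) = 2.3333 / 7.9931 = 0.2919
  r[V,V] = 1 (diagonal).
  r[V,W] = -1.6667 / (1.2583 · 2.582) = -1.6667 / 3.2489 = -0.513
  r[W,W] = 1 (diagonal).

R is symmetric with unit diagonal. Assembling:

R = [[1, 0.6632, 0.2919],
 [0.6632, 1, -0.513],
 [0.2919, -0.513, 1]]


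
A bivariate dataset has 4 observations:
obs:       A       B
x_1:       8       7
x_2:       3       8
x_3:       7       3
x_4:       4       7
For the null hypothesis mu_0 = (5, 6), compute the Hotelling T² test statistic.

Step 1 — sample mean vector:
  mean(A) = (8 + 3 + 7 + 4) / 4 = 22/4 = 5.5
  mean(B) = (7 + 8 + 3 + 7) / 4 = 25/4 = 6.25
  x̄ = (5.5, 6.25),  deviation x̄ - mu_0 = (5.5, 6.25) - (5, 6) = (0.5, 0.25).

Step 2 — sample covariance matrix, S[i,j] = (1/(n-1)) · Σ_k (x_{k,i} - mean_i) · (x_{k,j} - mean_j), divisor n-1 = 3:
  S[A,A] = ((2.5)·(2.5) + (-2.5)·(-2.5) + (1.5)·(1.5) + (-1.5)·(-1.5)) / 3 = 17/3 = 5.6667
  S[A,B] = ((2.5)·(0.75) + (-2.5)·(1.75) + (1.5)·(-3.25) + (-1.5)·(0.75)) / 3 = -8.5/3 = -2.8333
  S[B,B] = ((0.75)·(0.75) + (1.75)·(1.75) + (-3.25)·(-3.25) + (0.75)·(0.75)) / 3 = 14.75/3 = 4.9167
  S = [[5.6667, -2.8333],
 [-2.8333, 4.9167]].

Step 3 — invert S. det(S) = 5.6667·4.9167 - (-2.8333)² = 19.8333.
  S^{-1} = (1/det) · [[d, -b], [-b, a]] = [[0.2479, 0.1429],
 [0.1429, 0.2857]].

Step 4 — quadratic form (x̄ - mu_0)^T · S^{-1} · (x̄ - mu_0):
  S^{-1} · (x̄ - mu_0) = (0.1597, 0.1429),
  (x̄ - mu_0)^T · [...] = (0.5)·(0.1597) + (0.25)·(0.1429) = 0.1155.

Step 5 — scale by n: T² = 4 · 0.1155 = 0.4622.

T² ≈ 0.4622


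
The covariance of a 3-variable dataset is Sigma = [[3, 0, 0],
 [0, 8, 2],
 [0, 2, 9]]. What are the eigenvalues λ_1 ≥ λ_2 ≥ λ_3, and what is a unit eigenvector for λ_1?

Step 1 — characteristic polynomial p(λ) = det(λI - Sigma) = λ³ - tr·λ² + c_1·λ - det, where tr = trace, c_1 = sum of the principal 2×2 minors, det = det(Sigma):
  tr = 3 + 8 + 9 = 20,
  c_1 = (3·8 - (0)²) + (3·9 - (0)²) + (8·9 - (2)²) = 24 + 27 + 68 = 119,
  det = 3·(8·9 - (2)²) - (0)·((0)·9 - (2)·(0)) + (0)·((0)·(2) - 8·(0)) = 3·(68) - (0)·(0) + (0)·(0) = 204.
  So p(λ) = λ³ - 20λ² + 119λ - 204.
Step 2 — look for an integer root (rational root theorem: any rational root is an integer divisor of 204). Testing λ = 3:
  p(3) = 27 - 180 + 357 - 204 = 0  ✓
  Dividing out (λ - 3): p(λ) = (λ - 3)(λ² - 17λ + 68).
Step 3 — remaining eigenvalues from the quadratic λ² - 17λ + 68 = 0:
  Δ = 17² - 4·68 = 289 - 272 = 17,  λ = (17 ± √17)/2 = (17 ± 4.1231)/2 ≈ 10.5616 or 6.4384.
  Sorted: λ_1 = 10.5616,  λ_2 = 6.4384,  λ_3 = 3  (check: sum = 20 = tr ✓).

Step 4 — unit eigenvector for λ_1 ≈ 10.5616: v spans the null space of (Sigma - λ_1 I), whose rows are
  r_1 = (-7.5616, 0, 0),  r_2 = (0, -2.5616, 2),  r_3 = (0, 2, -1.5616).
  v is orthogonal to every row, so take v ∝ r_1 × r_2 = ((0)·(2) - (0)·(-2.5616), (0)·(0) - (-7.5616)·(2), (-7.5616)·(-2.5616) - (0)·(0)) ≈ (0, 15.1231, 19.3693).
  Let u = (0, 15.1231, 19.3693).
  ||u|| = √((0)² + (15.1231)² + (19.3693)²) = √(603.8788) ≈ 24.5739,  v_1 = u/||u|| ≈ (0, 0.6154, 0.7882) (||v_1|| = 1).

λ_1 = 10.5616,  λ_2 = 6.4384,  λ_3 = 3;  v_1 ≈ (0, 0.6154, 0.7882)


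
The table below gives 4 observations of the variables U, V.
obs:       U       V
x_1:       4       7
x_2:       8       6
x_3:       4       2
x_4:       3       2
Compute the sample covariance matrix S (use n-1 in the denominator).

Step 1 — column means:
  mean(U) = (4 + 8 + 4 + 3) / 4 = 19/4 = 4.75
  mean(V) = (7 + 6 + 2 + 2) / 4 = 17/4 = 4.25

Step 2 — sample covariance S[i,j] = (1/(n-1)) · Σ_k (x_{k,i} - mean_i) · (x_{k,j} - mean_j), with n-1 = 3.
  S[U,U] = ((-0.75)·(-0.75) + (3.25)·(3.25) + (-0.75)·(-0.75) + (-1.75)·(-1.75)) / 3 = 14.75/3 = 4.9167
  S[U,V] = ((-0.75)·(2.75) + (3.25)·(1.75) + (-0.75)·(-2.25) + (-1.75)·(-2.25)) / 3 = 9.25/3 = 3.0833
  S[V,V] = ((2.75)·(2.75) + (1.75)·(1.75) + (-2.25)·(-2.25) + (-2.25)·(-2.25)) / 3 = 20.75/3 = 6.9167

S is symmetric (S[j,i] = S[i,j]). Assembling:

S = [[4.9167, 3.0833],
 [3.0833, 6.9167]]


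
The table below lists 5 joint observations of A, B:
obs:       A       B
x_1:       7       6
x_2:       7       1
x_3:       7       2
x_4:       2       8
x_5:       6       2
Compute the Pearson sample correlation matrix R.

Step 1 — column means:
  mean(A) = (7 + 7 + 7 + 2 + 6) / 5 = 29/5 = 5.8
  mean(B) = (6 + 1 + 2 + 8 + 2) / 5 = 19/5 = 3.8

Step 2 — sample variances and covariances s[i,j] = (1/(n-1)) · Σ_k (x_{k,i} - mean_i) · (x_{k,j} - mean_j), with n-1 = 4:
  s[A,A] = ((1.2)·(1.2) + (1.2)·(1.2) + (1.2)·(1.2) + (-3.8)·(-3.8) + (0.2)·(0.2)) / 4 = 18.8/4 = 4.7
  s[A,B] = ((1.2)·(2.2) + (1.2)·(-2.8) + (1.2)·(-1.8) + (-3.8)·(4.2) + (0.2)·(-1.8)) / 4 = -19.2/4 = -4.8
  s[B,B] = ((2.2)·(2.2) + (-2.8)·(-2.8) + (-1.8)·(-1.8) + (4.2)·(4.2) + (-1.8)·(-1.8)) / 4 = 36.8/4 = 9.2
  Sample standard deviations s_i = √(s[i,i]):
  s(A) = √(4.7) = 2.1679
  s(B) = √(9.2) = 3.0332

Step 3 — r_{ij} = s_{ij} / (s_i · s_j):
  r[A,A] = 1 (diagonal).
  r[A,B] = -4.8 / (2.1679 · 3.0332) = -4.8 / 6.5757 = -0.73
  r[B,B] = 1 (diagonal).

R is symmetric with unit diagonal. Assembling:

R = [[1, -0.73],
 [-0.73, 1]]


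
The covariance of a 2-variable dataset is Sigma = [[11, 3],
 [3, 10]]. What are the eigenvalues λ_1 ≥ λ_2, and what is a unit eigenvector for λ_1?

Step 1 — characteristic polynomial of 2×2 Sigma:
  det(Sigma - λI) = λ² - trace · λ + det = 0.
  trace = 11 + 10 = 21, det = 11·10 - (3)² = 101.
Step 2 — discriminant:
  Δ = trace² - 4·det = 441 - 404 = 37.
Step 3 — eigenvalues:
  λ = (trace ± √Δ)/2 = (21 ± 6.0828)/2,
  λ_1 = 13.5414,  λ_2 = 7.4586.

Step 4 — unit eigenvector for λ_1: solve (Sigma - λ_1 I)v = 0. First row:
  (11 - 13.5414)·v_x + (3)·v_y = 0, i.e. (-2.5414)·v_x + (3)·v_y = 0,
  so v ∝ (b, λ_1 - a) = (3, 2.5414) = u.
  ||u|| = √((3)² + (2.5414)²) = √(15.4586) ≈ 3.9317,
  v_1 = u/||u|| ≈ (0.763, 0.6464) (||v_1|| = 1).

λ_1 = 13.5414,  λ_2 = 7.4586;  v_1 ≈ (0.763, 0.6464)


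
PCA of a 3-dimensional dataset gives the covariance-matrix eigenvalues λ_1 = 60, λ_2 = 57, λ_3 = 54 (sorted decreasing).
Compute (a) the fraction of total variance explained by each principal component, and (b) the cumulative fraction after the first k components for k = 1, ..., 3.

Step 1 — total variance = trace(Sigma) = Σ λ_i = 60 + 57 + 54 = 171.

Step 2 — fraction explained by component i = λ_i / Σ λ:
  PC1: 60/171 = 0.3509
  PC2: 57/171 = 0.3333
  PC3: 54/171 = 0.3158

Step 3 — cumulative fraction after k components = (λ_1 + ... + λ_k) / Σ λ:
  k = 1: 60/171 = 0.3509
  k = 2: (60 + 57)/171 = 117/171 = 0.6842
  k = 3: (60 + 57 + 54)/171 = 171/171 = 1

Summary (fraction, with percent):

explained: PC1 0.3509 (35.09%), PC2 0.3333 (33.33%), PC3 0.3158 (31.58%);  cumulative: 0.3509, 0.6842, 1


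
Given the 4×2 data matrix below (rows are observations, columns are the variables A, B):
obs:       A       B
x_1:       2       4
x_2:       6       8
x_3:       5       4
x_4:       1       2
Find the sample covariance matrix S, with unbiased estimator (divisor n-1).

Step 1 — column means:
  mean(A) = (2 + 6 + 5 + 1) / 4 = 14/4 = 3.5
  mean(B) = (4 + 8 + 4 + 2) / 4 = 18/4 = 4.5

Step 2 — sample covariance S[i,j] = (1/(n-1)) · Σ_k (x_{k,i} - mean_i) · (x_{k,j} - mean_j), with n-1 = 3.
  S[A,A] = ((-1.5)·(-1.5) + (2.5)·(2.5) + (1.5)·(1.5) + (-2.5)·(-2.5)) / 3 = 17/3 = 5.6667
  S[A,B] = ((-1.5)·(-0.5) + (2.5)·(3.5) + (1.5)·(-0.5) + (-2.5)·(-2.5)) / 3 = 15/3 = 5
  S[B,B] = ((-0.5)·(-0.5) + (3.5)·(3.5) + (-0.5)·(-0.5) + (-2.5)·(-2.5)) / 3 = 19/3 = 6.3333

S is symmetric (S[j,i] = S[i,j]). Assembling:

S = [[5.6667, 5],
 [5, 6.3333]]


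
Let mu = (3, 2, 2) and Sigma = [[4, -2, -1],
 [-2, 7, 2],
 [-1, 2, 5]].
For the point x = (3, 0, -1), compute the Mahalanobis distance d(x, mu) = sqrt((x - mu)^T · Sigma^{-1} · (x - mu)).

Step 1 — centre the observation: (x - mu) = (0, -2, -3).

Step 2 — invert Sigma (cofactor / det for 3×3, or solve directly):
  Sigma^{-1} = [[0.2952, 0.0762, 0.0286],
 [0.0762, 0.181, -0.0571],
 [0.0286, -0.0571, 0.2286]].

Step 3 — form the quadratic (x - mu)^T · Sigma^{-1} · (x - mu):
  Sigma^{-1} · (x - mu) = (-0.2381, -0.1905, -0.5714).
  (x - mu)^T · [Sigma^{-1} · (x - mu)] = (0)·(-0.2381) + (-2)·(-0.1905) + (-3)·(-0.5714) = 2.0952.

Step 4 — take square root: d = √(2.0952) ≈ 1.4475.

d(x, mu) = √(2.0952) ≈ 1.4475


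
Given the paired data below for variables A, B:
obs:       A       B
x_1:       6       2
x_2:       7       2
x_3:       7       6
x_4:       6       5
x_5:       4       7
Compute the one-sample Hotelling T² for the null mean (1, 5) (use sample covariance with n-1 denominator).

Step 1 — sample mean vector:
  mean(A) = (6 + 7 + 7 + 6 + 4) / 5 = 30/5 = 6
  mean(B) = (2 + 2 + 6 + 5 + 7) / 5 = 22/5 = 4.4
  x̄ = (6, 4.4),  deviation x̄ - mu_0 = (6, 4.4) - (1, 5) = (5, -0.6).

Step 2 — sample covariance matrix, S[i,j] = (1/(n-1)) · Σ_k (x_{k,i} - mean_i) · (x_{k,j} - mean_j), divisor n-1 = 4:
  S[A,A] = ((0)·(0) + (1)·(1) + (1)·(1) + (0)·(0) + (-2)·(-2)) / 4 = 6/4 = 1.5
  S[A,B] = ((0)·(-2.4) + (1)·(-2.4) + (1)·(1.6) + (0)·(0.6) + (-2)·(2.6)) / 4 = -6/4 = -1.5
  S[B,B] = ((-2.4)·(-2.4) + (-2.4)·(-2.4) + (1.6)·(1.6) + (0.6)·(0.6) + (2.6)·(2.6)) / 4 = 21.2/4 = 5.3
  S = [[1.5, -1.5],
 [-1.5, 5.3]].

Step 3 — invert S. det(S) = 1.5·5.3 - (-1.5)² = 5.7.
  S^{-1} = (1/det) · [[d, -b], [-b, a]] = [[0.9298, 0.2632],
 [0.2632, 0.2632]].

Step 4 — quadratic form (x̄ - mu_0)^T · S^{-1} · (x̄ - mu_0):
  S^{-1} · (x̄ - mu_0) = (4.4912, 1.1579),
  (x̄ - mu_0)^T · [...] = (5)·(4.4912) + (-0.6)·(1.1579) = 21.7614.

Step 5 — scale by n: T² = 5 · 21.7614 = 108.807.

T² ≈ 108.807


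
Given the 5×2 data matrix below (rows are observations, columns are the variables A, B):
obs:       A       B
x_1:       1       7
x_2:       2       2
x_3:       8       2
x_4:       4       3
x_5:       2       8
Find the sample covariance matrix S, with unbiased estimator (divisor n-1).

Step 1 — column means:
  mean(A) = (1 + 2 + 8 + 4 + 2) / 5 = 17/5 = 3.4
  mean(B) = (7 + 2 + 2 + 3 + 8) / 5 = 22/5 = 4.4

Step 2 — sample covariance S[i,j] = (1/(n-1)) · Σ_k (x_{k,i} - mean_i) · (x_{k,j} - mean_j), with n-1 = 4.
  S[A,A] = ((-2.4)·(-2.4) + (-1.4)·(-1.4) + (4.6)·(4.6) + (0.6)·(0.6) + (-1.4)·(-1.4)) / 4 = 31.2/4 = 7.8
  S[A,B] = ((-2.4)·(2.6) + (-1.4)·(-2.4) + (4.6)·(-2.4) + (0.6)·(-1.4) + (-1.4)·(3.6)) / 4 = -19.8/4 = -4.95
  S[B,B] = ((2.6)·(2.6) + (-2.4)·(-2.4) + (-2.4)·(-2.4) + (-1.4)·(-1.4) + (3.6)·(3.6)) / 4 = 33.2/4 = 8.3

S is symmetric (S[j,i] = S[i,j]). Assembling:

S = [[7.8, -4.95],
 [-4.95, 8.3]]


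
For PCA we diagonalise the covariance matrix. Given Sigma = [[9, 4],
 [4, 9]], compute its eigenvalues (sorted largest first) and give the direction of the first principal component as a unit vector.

Step 1 — characteristic polynomial of 2×2 Sigma:
  det(Sigma - λI) = λ² - trace · λ + det = 0.
  trace = 9 + 9 = 18, det = 9·9 - (4)² = 65.
Step 2 — discriminant:
  Δ = trace² - 4·det = 324 - 260 = 64.
Step 3 — eigenvalues:
  λ = (trace ± √Δ)/2 = (18 ± 8)/2,
  λ_1 = 13,  λ_2 = 5.

Step 4 — unit eigenvector for λ_1: solve (Sigma - λ_1 I)v = 0. First row:
  (9 - 13)·v_x + (4)·v_y = 0, i.e. (-4)·v_x + (4)·v_y = 0,
  so v ∝ (b, λ_1 - a) = (4, 4) = u.
  ||u|| = √((4)² + (4)²) = √(32) ≈ 5.6569,
  v_1 = u/||u|| ≈ (0.7071, 0.7071) (||v_1|| = 1).

λ_1 = 13,  λ_2 = 5;  v_1 ≈ (0.7071, 0.7071)


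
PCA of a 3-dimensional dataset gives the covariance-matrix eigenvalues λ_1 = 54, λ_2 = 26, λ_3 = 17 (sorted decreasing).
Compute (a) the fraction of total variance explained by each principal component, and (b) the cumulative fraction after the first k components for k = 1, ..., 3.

Step 1 — total variance = trace(Sigma) = Σ λ_i = 54 + 26 + 17 = 97.

Step 2 — fraction explained by component i = λ_i / Σ λ:
  PC1: 54/97 = 0.5567
  PC2: 26/97 = 0.268
  PC3: 17/97 = 0.1753

Step 3 — cumulative fraction after k components = (λ_1 + ... + λ_k) / Σ λ:
  k = 1: 54/97 = 0.5567
  k = 2: (54 + 26)/97 = 80/97 = 0.8247
  k = 3: (54 + 26 + 17)/97 = 97/97 = 1

Summary (fraction, with percent):

explained: PC1 0.5567 (55.67%), PC2 0.268 (26.8%), PC3 0.1753 (17.53%);  cumulative: 0.5567, 0.8247, 1


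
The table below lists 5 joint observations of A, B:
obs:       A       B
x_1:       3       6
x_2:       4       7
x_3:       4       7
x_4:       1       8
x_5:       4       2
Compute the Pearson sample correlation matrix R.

Step 1 — column means:
  mean(A) = (3 + 4 + 4 + 1 + 4) / 5 = 16/5 = 3.2
  mean(B) = (6 + 7 + 7 + 8 + 2) / 5 = 30/5 = 6

Step 2 — sample variances and covariances s[i,j] = (1/(n-1)) · Σ_k (x_{k,i} - mean_i) · (x_{k,j} - mean_j), with n-1 = 4:
  s[A,A] = ((-0.2)·(-0.2) + (0.8)·(0.8) + (0.8)·(0.8) + (-2.2)·(-2.2) + (0.8)·(0.8)) / 4 = 6.8/4 = 1.7
  s[A,B] = ((-0.2)·(0) + (0.8)·(1) + (0.8)·(1) + (-2.2)·(2) + (0.8)·(-4)) / 4 = -6/4 = -1.5
  s[B,B] = ((0)·(0) + (1)·(1) + (1)·(1) + (2)·(2) + (-4)·(-4)) / 4 = 22/4 = 5.5
  Sample standard deviations s_i = √(s[i,i]):
  s(A) = √(1.7) = 1.3038
  s(B) = √(5.5) = 2.3452

Step 3 — r_{ij} = s_{ij} / (s_i · s_j):
  r[A,A] = 1 (diagonal).
  r[A,B] = -1.5 / (1.3038 · 2.3452) = -1.5 / 3.0578 = -0.4906
  r[B,B] = 1 (diagonal).

R is symmetric with unit diagonal. Assembling:

R = [[1, -0.4906],
 [-0.4906, 1]]


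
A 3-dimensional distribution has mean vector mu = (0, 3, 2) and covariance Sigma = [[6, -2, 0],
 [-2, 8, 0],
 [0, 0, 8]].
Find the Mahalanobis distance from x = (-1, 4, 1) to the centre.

Step 1 — centre the observation: (x - mu) = (-1, 1, -1).

Step 2 — invert Sigma (cofactor / det for 3×3, or solve directly):
  Sigma^{-1} = [[0.1818, 0.0455, 0],
 [0.0455, 0.1364, 0],
 [0, 0, 0.125]].

Step 3 — form the quadratic (x - mu)^T · Sigma^{-1} · (x - mu):
  Sigma^{-1} · (x - mu) = (-0.1364, 0.0909, -0.125).
  (x - mu)^T · [Sigma^{-1} · (x - mu)] = (-1)·(-0.1364) + (1)·(0.0909) + (-1)·(-0.125) = 0.3523.

Step 4 — take square root: d = √(0.3523) ≈ 0.5935.

d(x, mu) = √(0.3523) ≈ 0.5935


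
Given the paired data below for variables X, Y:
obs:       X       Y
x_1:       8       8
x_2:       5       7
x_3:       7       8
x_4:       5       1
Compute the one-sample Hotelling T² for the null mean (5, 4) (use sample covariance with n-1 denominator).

Step 1 — sample mean vector:
  mean(X) = (8 + 5 + 7 + 5) / 4 = 25/4 = 6.25
  mean(Y) = (8 + 7 + 8 + 1) / 4 = 24/4 = 6
  x̄ = (6.25, 6),  deviation x̄ - mu_0 = (6.25, 6) - (5, 4) = (1.25, 2).

Step 2 — sample covariance matrix, S[i,j] = (1/(n-1)) · Σ_k (x_{k,i} - mean_i) · (x_{k,j} - mean_j), divisor n-1 = 3:
  S[X,X] = ((1.75)·(1.75) + (-1.25)·(-1.25) + (0.75)·(0.75) + (-1.25)·(-1.25)) / 3 = 6.75/3 = 2.25
  S[X,Y] = ((1.75)·(2) + (-1.25)·(1) + (0.75)·(2) + (-1.25)·(-5)) / 3 = 10/3 = 3.3333
  S[Y,Y] = ((2)·(2) + (1)·(1) + (2)·(2) + (-5)·(-5)) / 3 = 34/3 = 11.3333
  S = [[2.25, 3.3333],
 [3.3333, 11.3333]].

Step 3 — invert S. det(S) = 2.25·11.3333 - (3.3333)² = 14.3889.
  S^{-1} = (1/det) · [[d, -b], [-b, a]] = [[0.7876, -0.2317],
 [-0.2317, 0.1564]].

Step 4 — quadratic form (x̄ - mu_0)^T · S^{-1} · (x̄ - mu_0):
  S^{-1} · (x̄ - mu_0) = (0.5212, 0.0232),
  (x̄ - mu_0)^T · [...] = (1.25)·(0.5212) + (2)·(0.0232) = 0.6979.

Step 5 — scale by n: T² = 4 · 0.6979 = 2.7915.

T² ≈ 2.7915


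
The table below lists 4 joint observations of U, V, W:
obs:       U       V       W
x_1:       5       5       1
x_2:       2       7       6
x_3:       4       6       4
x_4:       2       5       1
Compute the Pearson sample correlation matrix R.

Step 1 — column means:
  mean(U) = (5 + 2 + 4 + 2) / 4 = 13/4 = 3.25
  mean(V) = (5 + 7 + 6 + 5) / 4 = 23/4 = 5.75
  mean(W) = (1 + 6 + 4 + 1) / 4 = 12/4 = 3

Step 2 — sample variances and covariances s[i,j] = (1/(n-1)) · Σ_k (x_{k,i} - mean_i) · (x_{k,j} - mean_j), with n-1 = 3:
  s[U,U] = ((1.75)·(1.75) + (-1.25)·(-1.25) + (0.75)·(0.75) + (-1.25)·(-1.25)) / 3 = 6.75/3 = 2.25
  s[U,V] = ((1.75)·(-0.75) + (-1.25)·(1.25) + (0.75)·(0.25) + (-1.25)·(-0.75)) / 3 = -1.75/3 = -0.5833
  s[U,W] = ((1.75)·(-2) + (-1.25)·(3) + (0.75)·(1) + (-1.25)·(-2)) / 3 = -4/3 = -1.3333
  s[V,V] = ((-0.75)·(-0.75) + (1.25)·(1.25) + (0.25)·(0.25) + (-0.75)·(-0.75)) / 3 = 2.75/3 = 0.9167
  s[V,W] = ((-0.75)·(-2) + (1.25)·(3) + (0.25)·(1) + (-0.75)·(-2)) / 3 = 7/3 = 2.3333
  s[W,W] = ((-2)·(-2) + (3)·(3) + (1)·(1) + (-2)·(-2)) / 3 = 18/3 = 6
  Sample standard deviations s_i = √(s[i,i]):
  s(U) = √(2.25) = 1.5
  s(V) = √(0.9167) = 0.9574
  s(W) = √(6) = 2.4495

Step 3 — r_{ij} = s_{ij} / (s_i · s_j):
  r[U,U] = 1 (diagonal).
  r[U,V] = -0.5833 / (1.5 · 0.9574) = -0.5833 / 1.4361 = -0.4062
  r[U,W] = -1.3333 / (1.5 · 2.4495) = -1.3333 / 3.6742 = -0.3629
  r[V,V] = 1 (diagonal).
  r[V,W] = 2.3333 / (0.9574 · 2.4495) = 2.3333 / 2.3452 = 0.9949
  r[W,W] = 1 (diagonal).

R is symmetric with unit diagonal. Assembling:

R = [[1, -0.4062, -0.3629],
 [-0.4062, 1, 0.9949],
 [-0.3629, 0.9949, 1]]


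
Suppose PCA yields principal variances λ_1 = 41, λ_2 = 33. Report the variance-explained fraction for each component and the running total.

Step 1 — total variance = trace(Sigma) = Σ λ_i = 41 + 33 = 74.

Step 2 — fraction explained by component i = λ_i / Σ λ:
  PC1: 41/74 = 0.5541
  PC2: 33/74 = 0.4459

Step 3 — cumulative fraction after k components = (λ_1 + ... + λ_k) / Σ λ:
  k = 1: 41/74 = 0.5541
  k = 2: (41 + 33)/74 = 74/74 = 1

Summary (fraction, with percent):

explained: PC1 0.5541 (55.41%), PC2 0.4459 (44.59%);  cumulative: 0.5541, 1


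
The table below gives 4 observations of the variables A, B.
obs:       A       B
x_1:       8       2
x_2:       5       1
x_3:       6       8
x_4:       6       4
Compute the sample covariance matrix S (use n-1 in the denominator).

Step 1 — column means:
  mean(A) = (8 + 5 + 6 + 6) / 4 = 25/4 = 6.25
  mean(B) = (2 + 1 + 8 + 4) / 4 = 15/4 = 3.75

Step 2 — sample covariance S[i,j] = (1/(n-1)) · Σ_k (x_{k,i} - mean_i) · (x_{k,j} - mean_j), with n-1 = 3.
  S[A,A] = ((1.75)·(1.75) + (-1.25)·(-1.25) + (-0.25)·(-0.25) + (-0.25)·(-0.25)) / 3 = 4.75/3 = 1.5833
  S[A,B] = ((1.75)·(-1.75) + (-1.25)·(-2.75) + (-0.25)·(4.25) + (-0.25)·(0.25)) / 3 = -0.75/3 = -0.25
  S[B,B] = ((-1.75)·(-1.75) + (-2.75)·(-2.75) + (4.25)·(4.25) + (0.25)·(0.25)) / 3 = 28.75/3 = 9.5833

S is symmetric (S[j,i] = S[i,j]). Assembling:

S = [[1.5833, -0.25],
 [-0.25, 9.5833]]


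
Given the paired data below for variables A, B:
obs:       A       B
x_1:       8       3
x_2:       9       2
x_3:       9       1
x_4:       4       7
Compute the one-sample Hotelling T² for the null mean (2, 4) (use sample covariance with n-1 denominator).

Step 1 — sample mean vector:
  mean(A) = (8 + 9 + 9 + 4) / 4 = 30/4 = 7.5
  mean(B) = (3 + 2 + 1 + 7) / 4 = 13/4 = 3.25
  x̄ = (7.5, 3.25),  deviation x̄ - mu_0 = (7.5, 3.25) - (2, 4) = (5.5, -0.75).

Step 2 — sample covariance matrix, S[i,j] = (1/(n-1)) · Σ_k (x_{k,i} - mean_i) · (x_{k,j} - mean_j), divisor n-1 = 3:
  S[A,A] = ((0.5)·(0.5) + (1.5)·(1.5) + (1.5)·(1.5) + (-3.5)·(-3.5)) / 3 = 17/3 = 5.6667
  S[A,B] = ((0.5)·(-0.25) + (1.5)·(-1.25) + (1.5)·(-2.25) + (-3.5)·(3.75)) / 3 = -18.5/3 = -6.1667
  S[B,B] = ((-0.25)·(-0.25) + (-1.25)·(-1.25) + (-2.25)·(-2.25) + (3.75)·(3.75)) / 3 = 20.75/3 = 6.9167
  S = [[5.6667, -6.1667],
 [-6.1667, 6.9167]].

Step 3 — invert S. det(S) = 5.6667·6.9167 - (-6.1667)² = 1.1667.
  S^{-1} = (1/det) · [[d, -b], [-b, a]] = [[5.9286, 5.2857],
 [5.2857, 4.8571]].

Step 4 — quadratic form (x̄ - mu_0)^T · S^{-1} · (x̄ - mu_0):
  S^{-1} · (x̄ - mu_0) = (28.6429, 25.4286),
  (x̄ - mu_0)^T · [...] = (5.5)·(28.6429) + (-0.75)·(25.4286) = 138.4643.

Step 5 — scale by n: T² = 4 · 138.4643 = 553.8571.

T² ≈ 553.8571


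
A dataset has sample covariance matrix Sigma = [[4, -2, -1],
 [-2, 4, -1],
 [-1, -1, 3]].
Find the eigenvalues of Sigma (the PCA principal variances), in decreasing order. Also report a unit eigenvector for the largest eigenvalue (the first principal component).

Step 1 — characteristic polynomial p(λ) = det(λI - Sigma) = λ³ - tr·λ² + c_1·λ - det, where tr = trace, c_1 = sum of the principal 2×2 minors, det = det(Sigma):
  tr = 4 + 4 + 3 = 11,
  c_1 = (4·4 - (-2)²) + (4·3 - (-1)²) + (4·3 - (-1)²) = 12 + 11 + 11 = 34,
  det = 4·(4·3 - (-1)²) - (-2)·((-2)·3 - (-1)·(-1)) + (-1)·((-2)·(-1) - 4·(-1)) = 4·(11) - (-2)·(-7) + (-1)·(6) = 24.
  So p(λ) = λ³ - 11λ² + 34λ - 24.
Step 2 — look for an integer root (rational root theorem: any rational root is an integer divisor of 24). Testing λ = 1:
  p(1) = 1 - 11 + 34 - 24 = 0  ✓
  Dividing out (λ - 1): p(λ) = (λ - 1)(λ² - 10λ + 24).
Step 3 — remaining eigenvalues from the quadratic λ² - 10λ + 24 = 0:
  Δ = 10² - 4·24 = 100 - 96 = 4,  λ = (10 ± √4)/2 = (10 ± 2)/2 = 6 or 4.
  Sorted: λ_1 = 6,  λ_2 = 4,  λ_3 = 1  (check: sum = 11 = tr ✓).

Step 4 — unit eigenvector for λ_1 = 6: v spans the null space of (Sigma - λ_1 I), whose rows are
  r_1 = (-2, -2, -1),  r_2 = (-2, -2, -1),  r_3 = (-1, -1, -3).
  v is orthogonal to every row, so take v ∝ r_1 × r_3 = ((-2)·(-3) - (-1)·(-1), (-1)·(-1) - (-2)·(-3), (-2)·(-1) - (-2)·(-1)) = (5, -5, 0).
  Rescale (divide by 5): u = (1, -1, 0).
  ||u|| = √((1)² + (-1)² + (0)²) = √(2) ≈ 1.4142,  v_1 = u/||u|| ≈ (0.7071, -0.7071, 0) (||v_1|| = 1).

λ_1 = 6,  λ_2 = 4,  λ_3 = 1;  v_1 ≈ (0.7071, -0.7071, 0)


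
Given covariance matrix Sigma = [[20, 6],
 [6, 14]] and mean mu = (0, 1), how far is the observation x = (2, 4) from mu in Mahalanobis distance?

Step 1 — centre the observation: (x - mu) = (2, 3).

Step 2 — invert Sigma. det(Sigma) = 20·14 - (6)² = 244.
  Sigma^{-1} = (1/det) · [[d, -b], [-b, a]] = [[0.0574, -0.0246],
 [-0.0246, 0.082]].

Step 3 — form the quadratic (x - mu)^T · Sigma^{-1} · (x - mu):
  Sigma^{-1} · (x - mu) = (0.041, 0.1967).
  (x - mu)^T · [Sigma^{-1} · (x - mu)] = (2)·(0.041) + (3)·(0.1967) = 0.6721.

Step 4 — take square root: d = √(0.6721) ≈ 0.8198.

d(x, mu) = √(0.6721) ≈ 0.8198


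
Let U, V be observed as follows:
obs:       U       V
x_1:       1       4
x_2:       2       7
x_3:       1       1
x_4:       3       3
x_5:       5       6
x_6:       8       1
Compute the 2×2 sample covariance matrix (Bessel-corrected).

Step 1 — column means:
  mean(U) = (1 + 2 + 1 + 3 + 5 + 8) / 6 = 20/6 = 3.3333
  mean(V) = (4 + 7 + 1 + 3 + 6 + 1) / 6 = 22/6 = 3.6667

Step 2 — sample covariance S[i,j] = (1/(n-1)) · Σ_k (x_{k,i} - mean_i) · (x_{k,j} - mean_j), with n-1 = 5.
  S[U,U] = ((-2.3333)·(-2.3333) + (-1.3333)·(-1.3333) + (-2.3333)·(-2.3333) + (-0.3333)·(-0.3333) + (1.6667)·(1.6667) + (4.6667)·(4.6667)) / 5 = 37.3333/5 = 7.4667
  S[U,V] = ((-2.3333)·(0.3333) + (-1.3333)·(3.3333) + (-2.3333)·(-2.6667) + (-0.3333)·(-0.6667) + (1.6667)·(2.3333) + (4.6667)·(-2.6667)) / 5 = -7.3333/5 = -1.4667
  S[V,V] = ((0.3333)·(0.3333) + (3.3333)·(3.3333) + (-2.6667)·(-2.6667) + (-0.6667)·(-0.6667) + (2.3333)·(2.3333) + (-2.6667)·(-2.6667)) / 5 = 31.3333/5 = 6.2667

S is symmetric (S[j,i] = S[i,j]). Assembling:

S = [[7.4667, -1.4667],
 [-1.4667, 6.2667]]


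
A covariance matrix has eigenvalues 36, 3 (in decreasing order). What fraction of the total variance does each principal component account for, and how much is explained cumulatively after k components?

Step 1 — total variance = trace(Sigma) = Σ λ_i = 36 + 3 = 39.

Step 2 — fraction explained by component i = λ_i / Σ λ:
  PC1: 36/39 = 0.9231
  PC2: 3/39 = 0.0769

Step 3 — cumulative fraction after k components = (λ_1 + ... + λ_k) / Σ λ:
  k = 1: 36/39 = 0.9231
  k = 2: (36 + 3)/39 = 39/39 = 1

Summary (fraction, with percent):

explained: PC1 0.9231 (92.31%), PC2 0.0769 (7.69%);  cumulative: 0.9231, 1


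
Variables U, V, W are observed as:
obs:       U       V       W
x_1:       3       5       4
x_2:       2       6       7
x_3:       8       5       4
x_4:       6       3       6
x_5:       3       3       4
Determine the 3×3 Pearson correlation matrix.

Step 1 — column means:
  mean(U) = (3 + 2 + 8 + 6 + 3) / 5 = 22/5 = 4.4
  mean(V) = (5 + 6 + 5 + 3 + 3) / 5 = 22/5 = 4.4
  mean(W) = (4 + 7 + 4 + 6 + 4) / 5 = 25/5 = 5

Step 2 — sample variances and covariances s[i,j] = (1/(n-1)) · Σ_k (x_{k,i} - mean_i) · (x_{k,j} - mean_j), with n-1 = 4:
  s[U,U] = ((-1.4)·(-1.4) + (-2.4)·(-2.4) + (3.6)·(3.6) + (1.6)·(1.6) + (-1.4)·(-1.4)) / 4 = 25.2/4 = 6.3
  s[U,V] = ((-1.4)·(0.6) + (-2.4)·(1.6) + (3.6)·(0.6) + (1.6)·(-1.4) + (-1.4)·(-1.4)) / 4 = -2.8/4 = -0.7
  s[U,W] = ((-1.4)·(-1) + (-2.4)·(2) + (3.6)·(-1) + (1.6)·(1) + (-1.4)·(-1)) / 4 = -4/4 = -1
  s[V,V] = ((0.6)·(0.6) + (1.6)·(1.6) + (0.6)·(0.6) + (-1.4)·(-1.4) + (-1.4)·(-1.4)) / 4 = 7.2/4 = 1.8
  s[V,W] = ((0.6)·(-1) + (1.6)·(2) + (0.6)·(-1) + (-1.4)·(1) + (-1.4)·(-1)) / 4 = 2/4 = 0.5
  s[W,W] = ((-1)·(-1) + (2)·(2) + (-1)·(-1) + (1)·(1) + (-1)·(-1)) / 4 = 8/4 = 2
  Sample standard deviations s_i = √(s[i,i]):
  s(U) = √(6.3) = 2.51
  s(V) = √(1.8) = 1.3416
  s(W) = √(2) = 1.4142

Step 3 — r_{ij} = s_{ij} / (s_i · s_j):
  r[U,U] = 1 (diagonal).
  r[U,V] = -0.7 / (2.51 · 1.3416) = -0.7 / 3.3675 = -0.2079
  r[U,W] = -1 / (2.51 · 1.4142) = -1 / 3.5496 = -0.2817
  r[V,V] = 1 (diagonal).
  r[V,W] = 0.5 / (1.3416 · 1.4142) = 0.5 / 1.8974 = 0.2635
  r[W,W] = 1 (diagonal).

R is symmetric with unit diagonal. Assembling:

R = [[1, -0.2079, -0.2817],
 [-0.2079, 1, 0.2635],
 [-0.2817, 0.2635, 1]]


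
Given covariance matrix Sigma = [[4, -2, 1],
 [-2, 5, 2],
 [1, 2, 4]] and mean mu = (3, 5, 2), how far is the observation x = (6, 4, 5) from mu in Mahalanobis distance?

Step 1 — centre the observation: (x - mu) = (3, -1, 3).

Step 2 — invert Sigma (cofactor / det for 3×3, or solve directly):
  Sigma^{-1} = [[0.4571, 0.2857, -0.2571],
 [0.2857, 0.4286, -0.2857],
 [-0.2571, -0.2857, 0.4571]].

Step 3 — form the quadratic (x - mu)^T · Sigma^{-1} · (x - mu):
  Sigma^{-1} · (x - mu) = (0.3143, -0.4286, 0.8857).
  (x - mu)^T · [Sigma^{-1} · (x - mu)] = (3)·(0.3143) + (-1)·(-0.4286) + (3)·(0.8857) = 4.0286.

Step 4 — take square root: d = √(4.0286) ≈ 2.0071.

d(x, mu) = √(4.0286) ≈ 2.0071


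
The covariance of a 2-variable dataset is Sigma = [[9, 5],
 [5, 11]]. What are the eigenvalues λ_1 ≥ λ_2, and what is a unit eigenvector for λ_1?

Step 1 — characteristic polynomial of 2×2 Sigma:
  det(Sigma - λI) = λ² - trace · λ + det = 0.
  trace = 9 + 11 = 20, det = 9·11 - (5)² = 74.
Step 2 — discriminant:
  Δ = trace² - 4·det = 400 - 296 = 104.
Step 3 — eigenvalues:
  λ = (trace ± √Δ)/2 = (20 ± 10.198)/2,
  λ_1 = 15.099,  λ_2 = 4.901.

Step 4 — unit eigenvector for λ_1: solve (Sigma - λ_1 I)v = 0. First row:
  (9 - 15.099)·v_x + (5)·v_y = 0, i.e. (-6.099)·v_x + (5)·v_y = 0,
  so v ∝ (b, λ_1 - a) = (5, 6.099) = u.
  ||u|| = √((5)² + (6.099)²) = √(62.198) ≈ 7.8866,
  v_1 = u/||u|| ≈ (0.634, 0.7733) (||v_1|| = 1).

λ_1 = 15.099,  λ_2 = 4.901;  v_1 ≈ (0.634, 0.7733)


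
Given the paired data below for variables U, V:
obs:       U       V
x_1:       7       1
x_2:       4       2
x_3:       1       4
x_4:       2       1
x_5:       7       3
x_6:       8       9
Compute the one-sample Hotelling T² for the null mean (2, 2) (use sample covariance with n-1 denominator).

Step 1 — sample mean vector:
  mean(U) = (7 + 4 + 1 + 2 + 7 + 8) / 6 = 29/6 = 4.8333
  mean(V) = (1 + 2 + 4 + 1 + 3 + 9) / 6 = 20/6 = 3.3333
  x̄ = (4.8333, 3.3333),  deviation x̄ - mu_0 = (4.8333, 3.3333) - (2, 2) = (2.8333, 1.3333).

Step 2 — sample covariance matrix, S[i,j] = (1/(n-1)) · Σ_k (x_{k,i} - mean_i) · (x_{k,j} - mean_j), divisor n-1 = 5:
  S[U,U] = ((2.1667)·(2.1667) + (-0.8333)·(-0.8333) + (-3.8333)·(-3.8333) + (-2.8333)·(-2.8333) + (2.1667)·(2.1667) + (3.1667)·(3.1667)) / 5 = 42.8333/5 = 8.5667
  S[U,V] = ((2.1667)·(-2.3333) + (-0.8333)·(-1.3333) + (-3.8333)·(0.6667) + (-2.8333)·(-2.3333) + (2.1667)·(-0.3333) + (3.1667)·(5.6667)) / 5 = 17.3333/5 = 3.4667
  S[V,V] = ((-2.3333)·(-2.3333) + (-1.3333)·(-1.3333) + (0.6667)·(0.6667) + (-2.3333)·(-2.3333) + (-0.3333)·(-0.3333) + (5.6667)·(5.6667)) / 5 = 45.3333/5 = 9.0667
  S = [[8.5667, 3.4667],
 [3.4667, 9.0667]].

Step 3 — invert S. det(S) = 8.5667·9.0667 - (3.4667)² = 65.6533.
  S^{-1} = (1/det) · [[d, -b], [-b, a]] = [[0.1381, -0.0528],
 [-0.0528, 0.1305]].

Step 4 — quadratic form (x̄ - mu_0)^T · S^{-1} · (x̄ - mu_0):
  S^{-1} · (x̄ - mu_0) = (0.3209, 0.0244),
  (x̄ - mu_0)^T · [...] = (2.8333)·(0.3209) + (1.3333)·(0.0244) = 0.9416.

Step 5 — scale by n: T² = 6 · 0.9416 = 5.6499.

T² ≈ 5.6499
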